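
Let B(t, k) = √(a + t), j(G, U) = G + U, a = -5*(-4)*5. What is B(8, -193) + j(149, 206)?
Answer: 355 + 6*√3 ≈ 365.39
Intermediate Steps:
a = 100 (a = 20*5 = 100)
B(t, k) = √(100 + t)
B(8, -193) + j(149, 206) = √(100 + 8) + (149 + 206) = √108 + 355 = 6*√3 + 355 = 355 + 6*√3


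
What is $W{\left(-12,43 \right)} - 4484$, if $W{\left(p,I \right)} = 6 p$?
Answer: $-4556$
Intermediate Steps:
$W{\left(-12,43 \right)} - 4484 = 6 \left(-12\right) - 4484 = -72 - 4484 = -4556$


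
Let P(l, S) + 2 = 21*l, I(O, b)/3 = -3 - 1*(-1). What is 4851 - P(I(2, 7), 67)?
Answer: 4979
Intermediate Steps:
I(O, b) = -6 (I(O, b) = 3*(-3 - 1*(-1)) = 3*(-3 + 1) = 3*(-2) = -6)
P(l, S) = -2 + 21*l
4851 - P(I(2, 7), 67) = 4851 - (-2 + 21*(-6)) = 4851 - (-2 - 126) = 4851 - 1*(-128) = 4851 + 128 = 4979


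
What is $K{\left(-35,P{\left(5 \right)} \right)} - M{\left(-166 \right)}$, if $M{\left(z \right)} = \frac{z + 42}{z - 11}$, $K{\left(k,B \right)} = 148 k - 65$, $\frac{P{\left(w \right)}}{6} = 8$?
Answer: $- \frac{928489}{177} \approx -5245.7$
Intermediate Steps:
$P{\left(w \right)} = 48$ ($P{\left(w \right)} = 6 \cdot 8 = 48$)
$K{\left(k,B \right)} = -65 + 148 k$
$M{\left(z \right)} = \frac{42 + z}{-11 + z}$
$K{\left(-35,P{\left(5 \right)} \right)} - M{\left(-166 \right)} = \left(-65 + 148 \left(-35\right)\right) - \frac{42 - 166}{-11 - 166} = \left(-65 - 5180\right) - \frac{1}{-177} \left(-124\right) = -5245 - \left(- \frac{1}{177}\right) \left(-124\right) = -5245 - \frac{124}{177} = - \frac{928489}{177}$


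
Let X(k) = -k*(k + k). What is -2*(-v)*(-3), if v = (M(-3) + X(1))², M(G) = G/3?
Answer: -54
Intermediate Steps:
M(G) = G/3 (M(G) = G*(⅓) = G/3)
X(k) = -2*k² (X(k) = -k*2*k = -2*k²)
v = 9 (v = ((⅓)*(-3) - 2*1²)² = (-1 - 2*1)² = (-1 - 2)² = (-3)² = 9)
-2*(-v)*(-3) = -2*(-1*9)*(-3) = -(-18)*(-3) = -2*27 = -54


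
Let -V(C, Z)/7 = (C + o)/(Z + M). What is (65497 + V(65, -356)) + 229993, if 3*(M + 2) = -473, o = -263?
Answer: 65302696/221 ≈ 2.9549e+5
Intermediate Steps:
M = -479/3 (M = -2 + (⅓)*(-473) = -2 - 473/3 = -479/3 ≈ -159.67)
V(C, Z) = -7*(-263 + C)/(-479/3 + Z) (V(C, Z) = -7*(C - 263)/(Z - 479/3) = -7*(-263 + C)/(-479/3 + Z))
(65497 + V(65, -356)) + 229993 = (65497 + 21*(263 - 1*65)/(-479 + 3*(-356))) + 229993 = (65497 + 21*(263 - 65)/(-479 - 1068)) + 229993 = (65497 + 21*198/(-1547)) + 229993 = (65497 + 21*(-1/1547)*198) + 229993 = (65497 - 594/221) + 229993 = 14474243/221 + 229993 = 65302696/221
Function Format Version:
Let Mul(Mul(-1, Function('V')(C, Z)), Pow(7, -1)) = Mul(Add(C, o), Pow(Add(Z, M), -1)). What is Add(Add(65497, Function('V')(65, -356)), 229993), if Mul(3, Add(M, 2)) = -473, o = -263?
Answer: Rational(65302696, 221) ≈ 2.9549e+5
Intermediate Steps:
M = Rational(-479, 3) (M = Add(-2, Mul(Rational(1, 3), -473)) = Add(-2, Rational(-473, 3)) = Rational(-479, 3) ≈ -159.67)
Function('V')(C, Z) = Mul(-7, Pow(Add(Rational(-479, 3), Z), -1), Add(-263, C)) (Function('V')(C, Z) = Mul(-7, Mul(Add(C, -263), Pow(Add(Z, Rational(-479, 3)), -1))) = Mul(-7, Mul(Add(-263, C), Pow(Add(Rational(-479, 3), Z), -1))) = Mul(-7, Mul(Pow(Add(Rational(-479, 3), Z), -1), Add(-263, C))) = Mul(-7, Pow(Add(Rational(-479, 3), Z), -1), Add(-263, C)))
Add(Add(65497, Function('V')(65, -356)), 229993) = Add(Add(65497, Mul(21, Pow(Add(-479, Mul(3, -356)), -1), Add(263, Mul(-1, 65)))), 229993) = Add(Add(65497, Mul(21, Pow(Add(-479, -1068), -1), Add(263, -65))), 229993) = Add(Add(65497, Mul(21, Pow(-1547, -1), 198)), 229993) = Add(Add(65497, Mul(21, Rational(-1, 1547), 198)), 229993) = Add(Add(65497, Rational(-594, 221)), 229993) = Add(Rational(14474243, 221), 229993) = Rational(65302696, 221)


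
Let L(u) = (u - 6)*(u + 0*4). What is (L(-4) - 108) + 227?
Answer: 159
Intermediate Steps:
L(u) = u*(-6 + u) (L(u) = (-6 + u)*(u + 0) = (-6 + u)*u = u*(-6 + u))
(L(-4) - 108) + 227 = (-4*(-6 - 4) - 108) + 227 = (-4*(-10) - 108) + 227 = (40 - 108) + 227 = -68 + 227 = 159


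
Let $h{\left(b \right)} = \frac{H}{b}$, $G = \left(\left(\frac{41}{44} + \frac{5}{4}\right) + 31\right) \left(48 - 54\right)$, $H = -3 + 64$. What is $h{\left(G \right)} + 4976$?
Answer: $\frac{10896769}{2190} \approx 4975.7$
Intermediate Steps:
$H = 61$
$G = - \frac{2190}{11}$ ($G = \left(\left(41 \cdot \frac{1}{44} + 5 \cdot \frac{1}{4}\right) + 31\right) \left(-6\right) = \left(\left(\frac{41}{44} + \frac{5}{4}\right) + 31\right) \left(-6\right) = \left(\frac{24}{11} + 31\right) \left(-6\right) = \frac{365}{11} \left(-6\right) = - \frac{2190}{11} \approx -199.09$)
$h{\left(b \right)} = \frac{61}{b}$
$h{\left(G \right)} + 4976 = \frac{61}{- \frac{2190}{11}} + 4976 = 61 \left(- \frac{11}{2190}\right) + 4976 = - \frac{671}{2190} + 4976 = \frac{10896769}{2190}$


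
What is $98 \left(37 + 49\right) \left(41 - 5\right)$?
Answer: $303408$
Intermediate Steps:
$98 \left(37 + 49\right) \left(41 - 5\right) = 98 \cdot 86 \cdot 36 = 98 \cdot 3096 = 303408$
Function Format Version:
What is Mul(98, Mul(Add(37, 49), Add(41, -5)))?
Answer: 303408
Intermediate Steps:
Mul(98, Mul(Add(37, 49), Add(41, -5))) = Mul(98, Mul(86, 36)) = Mul(98, 3096) = 303408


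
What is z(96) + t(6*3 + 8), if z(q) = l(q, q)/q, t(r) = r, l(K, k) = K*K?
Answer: 122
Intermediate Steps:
l(K, k) = K**2
z(q) = q (z(q) = q**2/q = q)
z(96) + t(6*3 + 8) = 96 + (6*3 + 8) = 96 + (18 + 8) = 96 + 26 = 122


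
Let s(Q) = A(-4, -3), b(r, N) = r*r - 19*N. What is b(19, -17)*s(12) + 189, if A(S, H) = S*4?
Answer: -10755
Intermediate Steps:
A(S, H) = 4*S
b(r, N) = r² - 19*N
s(Q) = -16 (s(Q) = 4*(-4) = -16)
b(19, -17)*s(12) + 189 = (19² - 19*(-17))*(-16) + 189 = (361 + 323)*(-16) + 189 = 684*(-16) + 189 = -10944 + 189 = -10755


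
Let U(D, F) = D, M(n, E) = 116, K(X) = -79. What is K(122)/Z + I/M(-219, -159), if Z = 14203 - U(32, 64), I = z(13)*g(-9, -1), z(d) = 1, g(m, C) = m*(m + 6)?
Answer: 373453/1643836 ≈ 0.22718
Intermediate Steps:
g(m, C) = m*(6 + m)
I = 27 (I = 1*(-9*(6 - 9)) = 1*(-9*(-3)) = 1*27 = 27)
Z = 14171 (Z = 14203 - 1*32 = 14203 - 32 = 14171)
K(122)/Z + I/M(-219, -159) = -79/14171 + 27/116 = 373453/1643836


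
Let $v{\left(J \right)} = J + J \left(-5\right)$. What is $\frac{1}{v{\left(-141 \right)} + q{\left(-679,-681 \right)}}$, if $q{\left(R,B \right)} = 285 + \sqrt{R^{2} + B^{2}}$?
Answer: $- \frac{849}{204001} + \frac{\sqrt{924802}}{204001} \approx 0.00055228$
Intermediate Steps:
$v{\left(J \right)} = - 4 J$ ($v{\left(J \right)} = J - 5 J = - 4 J$)
$q{\left(R,B \right)} = 285 + \sqrt{B^{2} + R^{2}}$
$\frac{1}{v{\left(-141 \right)} + q{\left(-679,-681 \right)}} = \frac{1}{\left(-4\right) \left(-141\right) + \left(285 + \sqrt{\left(-681\right)^{2} + \left(-679\right)^{2}}\right)} = \frac{1}{564 + \left(285 + \sqrt{463761 + 461041}\right)} = \frac{1}{564 + \left(285 + \sqrt{924802}\right)} = \frac{1}{849 + \sqrt{924802}}$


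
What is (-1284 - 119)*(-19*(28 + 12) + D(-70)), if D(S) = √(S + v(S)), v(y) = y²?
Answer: 1066280 - 1403*√4830 ≈ 9.6877e+5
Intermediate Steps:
D(S) = √(S + S²)
(-1284 - 119)*(-19*(28 + 12) + D(-70)) = (-1284 - 119)*(-19*(28 + 12) + √(-70*(1 - 70))) = -1403*(-19*40 + √(-70*(-69))) = -1403*(-760 + √4830) = 1066280 - 1403*√4830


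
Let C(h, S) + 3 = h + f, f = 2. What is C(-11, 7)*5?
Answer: -60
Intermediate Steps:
C(h, S) = -1 + h (C(h, S) = -3 + (h + 2) = -3 + (2 + h) = -1 + h)
C(-11, 7)*5 = (-1 - 11)*5 = -12*5 = -60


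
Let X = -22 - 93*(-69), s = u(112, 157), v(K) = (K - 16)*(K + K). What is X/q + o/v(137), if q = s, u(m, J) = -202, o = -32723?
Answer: -54657469/1674277 ≈ -32.645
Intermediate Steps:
v(K) = 2*K*(-16 + K) (v(K) = (-16 + K)*(2*K) = 2*K*(-16 + K))
s = -202
X = 6395 (X = -22 + 6417 = 6395)
q = -202
X/q + o/v(137) = 6395/(-202) - 32723*1/(274*(-16 + 137)) = 6395*(-1/202) - 32723/(2*137*121) = -6395/202 - 32723/33154 = -54657469/1674277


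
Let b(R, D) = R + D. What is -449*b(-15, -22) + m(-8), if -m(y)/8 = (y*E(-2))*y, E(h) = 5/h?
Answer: 17893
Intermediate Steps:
b(R, D) = D + R
m(y) = 20*y² (m(y) = -8*y*(5/(-2))*y = -8*y*(5*(-½))*y = -8*y*(-5/2)*y = -8*(-5*y/2)*y = -(-20)*y² = 20*y²)
-449*b(-15, -22) + m(-8) = -449*(-22 - 15) + 20*(-8)² = -449*(-37) + 20*64 = 16613 + 1280 = 17893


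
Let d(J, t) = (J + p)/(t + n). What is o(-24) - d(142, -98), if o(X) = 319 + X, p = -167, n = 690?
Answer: 174665/592 ≈ 295.04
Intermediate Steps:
d(J, t) = (-167 + J)/(690 + t) (d(J, t) = (J - 167)/(t + 690) = (-167 + J)/(690 + t))
o(-24) - d(142, -98) = (319 - 24) - (-167 + 142)/(690 - 98) = 295 - (-25)/592 = 295 - 1*(-25/592) = 295 + 25/592 = 174665/592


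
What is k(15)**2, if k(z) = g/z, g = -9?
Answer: 9/25 ≈ 0.36000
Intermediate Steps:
k(z) = -9/z
k(15)**2 = (-9/15)**2 = (-9*1/15)**2 = (-3/5)**2 = 9/25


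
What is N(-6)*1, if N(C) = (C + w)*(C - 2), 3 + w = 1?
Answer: 64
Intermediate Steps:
w = -2 (w = -3 + 1 = -2)
N(C) = (-2 + C)**2 (N(C) = (C - 2)*(C - 2) = (-2 + C)*(-2 + C) = (-2 + C)**2)
N(-6)*1 = (4 + (-6)**2 - 4*(-6))*1 = (4 + 36 + 24)*1 = 64*1 = 64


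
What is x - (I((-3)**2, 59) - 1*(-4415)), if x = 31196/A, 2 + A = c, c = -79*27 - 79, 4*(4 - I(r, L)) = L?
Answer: -19564411/4428 ≈ -4418.3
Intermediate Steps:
I(r, L) = 4 - L/4
c = -2212 (c = -2133 - 79 = -2212)
A = -2214 (A = -2 - 2212 = -2214)
x = -15598/1107 (x = 31196/(-2214) = 31196*(-1/2214) = -15598/1107 ≈ -14.090)
x - (I((-3)**2, 59) - 1*(-4415)) = -15598/1107 - ((4 - 1/4*59) - 1*(-4415)) = -15598/1107 - ((4 - 59/4) + 4415) = -15598/1107 - (-43/4 + 4415) = -15598/1107 - 1*17617/4 = -15598/1107 - 17617/4 = -19564411/4428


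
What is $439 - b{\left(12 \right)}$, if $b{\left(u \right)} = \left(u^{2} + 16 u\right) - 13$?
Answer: $116$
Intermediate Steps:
$b{\left(u \right)} = -13 + u^{2} + 16 u$
$439 - b{\left(12 \right)} = 439 - \left(-13 + 12^{2} + 16 \cdot 12\right) = 439 - \left(-13 + 144 + 192\right) = 439 - 323 = 116$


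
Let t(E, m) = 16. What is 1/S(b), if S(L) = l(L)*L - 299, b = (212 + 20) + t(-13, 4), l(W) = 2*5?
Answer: 1/2181 ≈ 0.00045851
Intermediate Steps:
l(W) = 10
b = 248 (b = (212 + 20) + 16 = 232 + 16 = 248)
S(L) = -299 + 10*L (S(L) = 10*L - 299 = -299 + 10*L)
1/S(b) = 1/(-299 + 10*248) = 1/(-299 + 2480) = 1/2181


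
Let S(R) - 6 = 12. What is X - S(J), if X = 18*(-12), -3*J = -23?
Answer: -234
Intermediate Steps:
J = 23/3 (J = -⅓*(-23) = 23/3 ≈ 7.6667)
S(R) = 18 (S(R) = 6 + 12 = 18)
X = -216
X - S(J) = -216 - 1*18 = -216 - 18 = -234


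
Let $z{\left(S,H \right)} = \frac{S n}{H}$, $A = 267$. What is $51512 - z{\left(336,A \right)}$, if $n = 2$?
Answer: $\frac{4584344}{89} \approx 51510.0$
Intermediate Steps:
$z{\left(S,H \right)} = \frac{2 S}{H}$ ($z{\left(S,H \right)} = \frac{S 2}{H} = \frac{2 S}{H}$)
$51512 - z{\left(336,A \right)} = 51512 - 2 \cdot 336 \cdot \frac{1}{267} = 51512 - \frac{224}{89} = \frac{4584344}{89}$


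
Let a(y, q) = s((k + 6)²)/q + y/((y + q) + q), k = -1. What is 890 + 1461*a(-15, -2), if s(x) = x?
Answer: -616325/38 ≈ -16219.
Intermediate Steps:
a(y, q) = 25/q + y/(y + 2*q) (a(y, q) = (-1 + 6)²/q + y/((y + q) + q) = 5²/q + y/((q + y) + q) = 25/q + y/(y + 2*q))
890 + 1461*a(-15, -2) = 890 + 1461*((25*(-15) + 50*(-2) - 2*(-15))/((-2)*(-15 + 2*(-2)))) = 890 + 1461*(-(-375 - 100 + 30)/(2*(-15 - 4))) = 890 + 1461*(-½*(-445)/(-19)) = 890 + 1461*(-½*(-1/19)*(-445)) = 890 + 1461*(-445/38) = 890 - 650145/38 = -616325/38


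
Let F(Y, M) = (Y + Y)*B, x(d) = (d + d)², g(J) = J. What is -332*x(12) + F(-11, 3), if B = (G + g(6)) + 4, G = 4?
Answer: -191540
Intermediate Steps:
x(d) = 4*d² (x(d) = (2*d)² = 4*d²)
B = 14 (B = (4 + 6) + 4 = 10 + 4 = 14)
F(Y, M) = 28*Y (F(Y, M) = (Y + Y)*14 = (2*Y)*14 = 28*Y)
-332*x(12) + F(-11, 3) = -1328*12² + 28*(-11) = -1328*144 - 308 = -332*576 - 308 = -191232 - 308 = -191540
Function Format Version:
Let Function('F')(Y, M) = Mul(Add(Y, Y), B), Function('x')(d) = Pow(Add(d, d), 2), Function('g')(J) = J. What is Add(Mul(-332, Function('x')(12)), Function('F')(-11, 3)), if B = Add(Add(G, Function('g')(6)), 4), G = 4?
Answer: -191540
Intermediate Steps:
Function('x')(d) = Mul(4, Pow(d, 2)) (Function('x')(d) = Pow(Mul(2, d), 2) = Mul(4, Pow(d, 2)))
B = 14 (B = Add(Add(4, 6), 4) = Add(10, 4) = 14)
Function('F')(Y, M) = Mul(28, Y) (Function('F')(Y, M) = Mul(Add(Y, Y), 14) = Mul(Mul(2, Y), 14) = Mul(28, Y))
Add(Mul(-332, Function('x')(12)), Function('F')(-11, 3)) = Add(Mul(-332, Mul(4, Pow(12, 2))), Mul(28, -11)) = Add(Mul(-332, Mul(4, 144)), -308) = Add(Mul(-332, 576), -308) = Add(-191232, -308) = -191540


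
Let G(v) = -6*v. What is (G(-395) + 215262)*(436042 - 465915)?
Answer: -6501320736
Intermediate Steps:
(G(-395) + 215262)*(436042 - 465915) = (-6*(-395) + 215262)*(436042 - 465915) = (2370 + 215262)*(-29873) = 217632*(-29873) = -6501320736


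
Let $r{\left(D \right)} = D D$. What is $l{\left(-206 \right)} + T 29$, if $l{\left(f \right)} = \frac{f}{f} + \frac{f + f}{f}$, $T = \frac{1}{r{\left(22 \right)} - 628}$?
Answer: $\frac{403}{144} \approx 2.7986$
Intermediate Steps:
$r{\left(D \right)} = D^{2}$
$T = - \frac{1}{144}$ ($T = \frac{1}{22^{2} - 628} = \frac{1}{484 - 628} = \frac{1}{-144} = - \frac{1}{144} \approx -0.0069444$)
$l{\left(f \right)} = 3$ ($l{\left(f \right)} = 1 + \frac{2 f}{f} = 1 + 2 = 3$)
$l{\left(-206 \right)} + T 29 = 3 - \frac{29}{144} = \frac{403}{144}$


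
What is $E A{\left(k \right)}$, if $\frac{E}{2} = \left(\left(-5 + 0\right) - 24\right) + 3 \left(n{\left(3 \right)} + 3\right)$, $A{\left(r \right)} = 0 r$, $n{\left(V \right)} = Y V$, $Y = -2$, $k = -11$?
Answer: $0$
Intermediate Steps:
$n{\left(V \right)} = - 2 V$
$A{\left(r \right)} = 0$
$E = -76$ ($E = 2 \left(\left(\left(-5 + 0\right) - 24\right) + 3 \left(\left(-2\right) 3 + 3\right)\right) = 2 \left(\left(-5 - 24\right) + 3 \left(-6 + 3\right)\right) = 2 \left(-29 + 3 \left(-3\right)\right) = 2 \left(-29 - 9\right) = 2 \left(-38\right) = -76$)
$E A{\left(k \right)} = \left(-76\right) 0 = 0$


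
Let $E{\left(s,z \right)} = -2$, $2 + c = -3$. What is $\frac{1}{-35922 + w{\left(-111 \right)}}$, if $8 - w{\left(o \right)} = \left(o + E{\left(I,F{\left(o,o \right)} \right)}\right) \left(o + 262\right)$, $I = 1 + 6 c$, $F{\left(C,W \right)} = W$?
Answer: $- \frac{1}{18851} \approx -5.3048 \cdot 10^{-5}$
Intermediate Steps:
$c = -5$ ($c = -2 - 3 = -5$)
$I = -29$ ($I = 1 + 6 \left(-5\right) = 1 - 30 = -29$)
$w{\left(o \right)} = 8 - \left(-2 + o\right) \left(262 + o\right)$ ($w{\left(o \right)} = 8 - \left(o - 2\right) \left(o + 262\right) = 8 - \left(-2 + o\right) \left(262 + o\right)$)
$\frac{1}{-35922 + w{\left(-111 \right)}} = \frac{1}{-35922 - -17071} = \frac{1}{-35922 + \left(532 - 12321 + 28860\right)} = \frac{1}{-35922 + 17071} = \frac{1}{-18851} = - \frac{1}{18851}$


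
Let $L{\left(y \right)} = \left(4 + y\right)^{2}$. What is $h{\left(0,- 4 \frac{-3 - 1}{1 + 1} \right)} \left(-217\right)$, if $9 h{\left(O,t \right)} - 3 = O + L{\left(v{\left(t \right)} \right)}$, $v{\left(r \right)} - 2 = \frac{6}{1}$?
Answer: $- \frac{10633}{3} \approx -3544.3$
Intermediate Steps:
$v{\left(r \right)} = 8$ ($v{\left(r \right)} = 2 + \frac{6}{1} = 2 + 6 \cdot 1 = 2 + 6 = 8$)
$h{\left(O,t \right)} = \frac{49}{3} + \frac{O}{9}$ ($h{\left(O,t \right)} = \frac{1}{3} + \frac{O + \left(4 + 8\right)^{2}}{9} = \frac{1}{3} + \frac{O + 12^{2}}{9} = \frac{1}{3} + \frac{O + 144}{9} = \frac{1}{3} + \frac{144 + O}{9} = \frac{1}{3} + \left(16 + \frac{O}{9}\right) = \frac{49}{3} + \frac{O}{9}$)
$h{\left(0,- 4 \frac{-3 - 1}{1 + 1} \right)} \left(-217\right) = \left(\frac{49}{3} + \frac{1}{9} \cdot 0\right) \left(-217\right) = \left(\frac{49}{3} + 0\right) \left(-217\right) = \frac{49}{3} \left(-217\right) = - \frac{10633}{3}$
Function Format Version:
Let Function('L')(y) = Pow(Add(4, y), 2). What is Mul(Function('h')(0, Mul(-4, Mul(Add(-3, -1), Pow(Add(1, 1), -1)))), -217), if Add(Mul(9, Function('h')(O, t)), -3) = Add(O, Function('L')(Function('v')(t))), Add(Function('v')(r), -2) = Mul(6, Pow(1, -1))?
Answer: Rational(-10633, 3) ≈ -3544.3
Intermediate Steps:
Function('v')(r) = 8 (Function('v')(r) = Add(2, Mul(6, Pow(1, -1))) = Add(2, Mul(6, 1)) = Add(2, 6) = 8)
Function('h')(O, t) = Add(Rational(49, 3), Mul(Rational(1, 9), O)) (Function('h')(O, t) = Add(Rational(1, 3), Mul(Rational(1, 9), Add(O, Pow(Add(4, 8), 2)))) = Add(Rational(1, 3), Mul(Rational(1, 9), Add(O, Pow(12, 2)))) = Add(Rational(1, 3), Mul(Rational(1, 9), Add(O, 144))) = Add(Rational(1, 3), Mul(Rational(1, 9), Add(144, O))) = Add(Rational(1, 3), Add(16, Mul(Rational(1, 9), O))) = Add(Rational(49, 3), Mul(Rational(1, 9), O)))
Mul(Function('h')(0, Mul(-4, Mul(Add(-3, -1), Pow(Add(1, 1), -1)))), -217) = Mul(Add(Rational(49, 3), Mul(Rational(1, 9), 0)), -217) = Mul(Add(Rational(49, 3), 0), -217) = Mul(Rational(49, 3), -217) = Rational(-10633, 3)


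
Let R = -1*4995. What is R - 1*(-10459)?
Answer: 5464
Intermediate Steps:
R = -4995
R - 1*(-10459) = -4995 - 1*(-10459) = -4995 + 10459 = 5464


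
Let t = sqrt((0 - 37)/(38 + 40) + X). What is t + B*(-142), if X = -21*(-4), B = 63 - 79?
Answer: 2272 + sqrt(508170)/78 ≈ 2281.1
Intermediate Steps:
B = -16
X = 84
t = sqrt(508170)/78 (t = sqrt((0 - 37)/(38 + 40) + 84) = sqrt(-37/78 + 84) = sqrt(6515/78) = sqrt(508170)/78 ≈ 9.1392)
t + B*(-142) = sqrt(508170)/78 - 16*(-142) = sqrt(508170)/78 + 2272 = 2272 + sqrt(508170)/78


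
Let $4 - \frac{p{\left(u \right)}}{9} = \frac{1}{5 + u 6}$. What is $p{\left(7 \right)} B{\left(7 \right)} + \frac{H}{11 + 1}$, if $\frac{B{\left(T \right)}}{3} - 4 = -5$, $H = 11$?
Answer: $- \frac{60071}{564} \approx -106.51$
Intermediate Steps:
$B{\left(T \right)} = -3$ ($B{\left(T \right)} = 12 + 3 \left(-5\right) = 12 - 15 = -3$)
$p{\left(u \right)} = 36 - \frac{9}{5 + 6 u}$ ($p{\left(u \right)} = 36 - \frac{9}{5 + u 6} = 36 - \frac{9}{5 + 6 u}$)
$p{\left(7 \right)} B{\left(7 \right)} + \frac{H}{11 + 1} = \frac{9 \left(19 + 24 \cdot 7\right)}{5 + 6 \cdot 7} \left(-3\right) + \frac{11}{11 + 1} = \frac{9 \left(19 + 168\right)}{5 + 42} \left(-3\right) + \frac{11}{12} = 9 \cdot \frac{1}{47} \cdot 187 \left(-3\right) + 11 \cdot \frac{1}{12} = 9 \cdot \frac{1}{47} \cdot 187 \left(-3\right) + \frac{11}{12} = \frac{1683}{47} \left(-3\right) + \frac{11}{12} = - \frac{5049}{47} + \frac{11}{12} = - \frac{60071}{564}$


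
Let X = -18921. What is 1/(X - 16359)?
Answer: -1/35280 ≈ -2.8345e-5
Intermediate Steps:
1/(X - 16359) = 1/(-18921 - 16359) = 1/(-35280) = -1/35280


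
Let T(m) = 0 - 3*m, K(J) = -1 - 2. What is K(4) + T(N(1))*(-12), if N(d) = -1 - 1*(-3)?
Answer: 69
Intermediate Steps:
N(d) = 2 (N(d) = -1 + 3 = 2)
K(J) = -3
T(m) = -3*m
K(4) + T(N(1))*(-12) = -3 - 3*2*(-12) = -3 - 6*(-12) = -3 + 72 = 69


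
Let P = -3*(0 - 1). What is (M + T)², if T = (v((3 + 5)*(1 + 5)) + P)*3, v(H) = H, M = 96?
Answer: 62001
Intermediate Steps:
P = 3 (P = -3*(-1) = 3)
T = 153 (T = ((3 + 5)*(1 + 5) + 3)*3 = (8*6 + 3)*3 = (48 + 3)*3 = 51*3 = 153)
(M + T)² = (96 + 153)² = 249² = 62001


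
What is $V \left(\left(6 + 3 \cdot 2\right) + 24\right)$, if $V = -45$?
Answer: $-1620$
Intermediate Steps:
$V \left(\left(6 + 3 \cdot 2\right) + 24\right) = - 45 \left(\left(6 + 3 \cdot 2\right) + 24\right) = - 45 \left(\left(6 + 6\right) + 24\right) = - 45 \left(12 + 24\right) = \left(-45\right) 36 = -1620$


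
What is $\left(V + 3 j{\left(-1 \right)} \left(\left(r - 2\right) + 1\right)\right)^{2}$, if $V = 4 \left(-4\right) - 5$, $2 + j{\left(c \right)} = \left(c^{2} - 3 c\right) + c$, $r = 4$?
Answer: $144$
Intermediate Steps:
$j{\left(c \right)} = -2 + c^{2} - 2 c$ ($j{\left(c \right)} = -2 + \left(\left(c^{2} - 3 c\right) + c\right) = -2 + \left(c^{2} - 2 c\right) = -2 + c^{2} - 2 c$)
$V = -21$ ($V = -16 - 5 = -21$)
$\left(V + 3 j{\left(-1 \right)} \left(\left(r - 2\right) + 1\right)\right)^{2} = \left(-21 + 3 \left(-2 + \left(-1\right)^{2} - -2\right) \left(\left(4 - 2\right) + 1\right)\right)^{2} = \left(-21 + 3 \left(-2 + 1 + 2\right) \left(2 + 1\right)\right)^{2} = \left(-21 + 3 \cdot 1 \cdot 3\right)^{2} = \left(-21 + 3 \cdot 3\right)^{2} = \left(-21 + 9\right)^{2} = \left(-12\right)^{2} = 144$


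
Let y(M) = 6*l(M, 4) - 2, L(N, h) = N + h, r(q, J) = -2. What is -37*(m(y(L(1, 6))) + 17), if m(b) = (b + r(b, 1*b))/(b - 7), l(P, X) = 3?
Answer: -6179/9 ≈ -686.56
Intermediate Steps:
y(M) = 16 (y(M) = 6*3 - 2 = 18 - 2 = 16)
m(b) = (-2 + b)/(-7 + b) (m(b) = (b - 2)/(b - 7) = (-2 + b)/(-7 + b))
-37*(m(y(L(1, 6))) + 17) = -37*((-2 + 16)/(-7 + 16) + 17) = -37*(14/9 + 17) = -37*167/9 = -6179/9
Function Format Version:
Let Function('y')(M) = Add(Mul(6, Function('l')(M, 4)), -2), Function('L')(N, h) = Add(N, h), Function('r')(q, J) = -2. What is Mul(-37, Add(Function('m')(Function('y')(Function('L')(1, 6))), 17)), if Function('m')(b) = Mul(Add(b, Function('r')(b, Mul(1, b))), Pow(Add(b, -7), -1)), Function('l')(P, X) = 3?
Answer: Rational(-6179, 9) ≈ -686.56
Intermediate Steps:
Function('y')(M) = 16 (Function('y')(M) = Add(Mul(6, 3), -2) = Add(18, -2) = 16)
Function('m')(b) = Mul(Pow(Add(-7, b), -1), Add(-2, b)) (Function('m')(b) = Mul(Add(b, -2), Pow(Add(b, -7), -1)) = Mul(Add(-2, b), Pow(Add(-7, b), -1)) = Mul(Pow(Add(-7, b), -1), Add(-2, b)))
Mul(-37, Add(Function('m')(Function('y')(Function('L')(1, 6))), 17)) = Mul(-37, Add(Mul(Pow(Add(-7, 16), -1), Add(-2, 16)), 17)) = Mul(-37, Add(Mul(Pow(9, -1), 14), 17)) = Mul(-37, Add(Mul(Rational(1, 9), 14), 17)) = Mul(-37, Add(Rational(14, 9), 17)) = Mul(-37, Rational(167, 9)) = Rational(-6179, 9)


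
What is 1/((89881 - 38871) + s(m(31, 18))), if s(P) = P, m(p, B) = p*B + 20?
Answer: 1/51588 ≈ 1.9384e-5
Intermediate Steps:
m(p, B) = 20 + B*p (m(p, B) = B*p + 20 = 20 + B*p)
1/((89881 - 38871) + s(m(31, 18))) = 1/((89881 - 38871) + (20 + 18*31)) = 1/(51010 + (20 + 558)) = 1/(51010 + 578) = 1/51588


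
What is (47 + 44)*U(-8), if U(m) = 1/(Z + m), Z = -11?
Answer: -91/19 ≈ -4.7895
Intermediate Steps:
U(m) = 1/(-11 + m)
(47 + 44)*U(-8) = (47 + 44)/(-11 - 8) = 91/(-19) = 91*(-1/19) = -91/19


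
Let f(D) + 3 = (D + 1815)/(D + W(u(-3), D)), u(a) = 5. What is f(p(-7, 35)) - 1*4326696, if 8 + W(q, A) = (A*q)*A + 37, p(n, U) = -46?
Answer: -45702919768/10563 ≈ -4.3267e+6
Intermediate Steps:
W(q, A) = 29 + q*A**2 (W(q, A) = -8 + ((A*q)*A + 37) = -8 + (q*A**2 + 37) = -8 + (37 + q*A**2) = 29 + q*A**2)
f(D) = -3 + (1815 + D)/(29 + D + 5*D**2) (f(D) = -3 + (D + 1815)/(D + (29 + 5*D**2)) = -3 + (1815 + D)/(29 + D + 5*D**2))
f(p(-7, 35)) - 1*4326696 = (1728 - 15*(-46)**2 - 2*(-46))/(29 - 46 + 5*(-46)**2) - 1*4326696 = (1728 - 15*2116 + 92)/(29 - 46 + 5*2116) - 4326696 = (1728 - 31740 + 92)/(29 - 46 + 10580) - 4326696 = -29920/10563 - 4326696 = -45702919768/10563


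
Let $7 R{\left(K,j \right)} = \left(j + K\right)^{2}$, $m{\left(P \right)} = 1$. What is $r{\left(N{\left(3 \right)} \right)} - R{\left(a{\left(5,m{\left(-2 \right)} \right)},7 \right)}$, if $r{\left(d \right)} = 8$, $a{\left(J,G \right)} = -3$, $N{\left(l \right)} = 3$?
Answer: $\frac{40}{7} \approx 5.7143$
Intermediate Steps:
$R{\left(K,j \right)} = \frac{\left(K + j\right)^{2}}{7}$ ($R{\left(K,j \right)} = \frac{\left(j + K\right)^{2}}{7} = \frac{\left(K + j\right)^{2}}{7}$)
$r{\left(N{\left(3 \right)} \right)} - R{\left(a{\left(5,m{\left(-2 \right)} \right)},7 \right)} = 8 - \frac{\left(-3 + 7\right)^{2}}{7} = 8 - \frac{4^{2}}{7} = 8 - \frac{1}{7} \cdot 16 = 8 - \frac{16}{7} = \frac{40}{7}$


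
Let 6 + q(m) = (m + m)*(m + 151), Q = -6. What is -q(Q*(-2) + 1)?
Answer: -4258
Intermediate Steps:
q(m) = -6 + 2*m*(151 + m) (q(m) = -6 + (m + m)*(m + 151) = -6 + (2*m)*(151 + m) = -6 + 2*m*(151 + m))
-q(Q*(-2) + 1) = -(-6 + 2*(-6*(-2) + 1)² + 302*(-6*(-2) + 1)) = -(-6 + 2*(12 + 1)² + 302*(12 + 1)) = -(-6 + 2*13² + 302*13) = -(-6 + 2*169 + 3926) = -(-6 + 338 + 3926) = -1*4258 = -4258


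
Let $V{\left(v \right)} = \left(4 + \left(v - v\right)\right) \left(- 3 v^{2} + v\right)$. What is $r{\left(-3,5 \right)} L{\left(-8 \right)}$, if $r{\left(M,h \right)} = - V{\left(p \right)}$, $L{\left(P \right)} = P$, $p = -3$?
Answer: $-960$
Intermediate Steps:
$V{\left(v \right)} = - 12 v^{2} + 4 v$ ($V{\left(v \right)} = \left(4 + 0\right) \left(v - 3 v^{2}\right) = 4 \left(v - 3 v^{2}\right) = - 12 v^{2} + 4 v$)
$r{\left(M,h \right)} = 120$ ($r{\left(M,h \right)} = - 4 \left(-3\right) \left(1 - -9\right) = - 4 \left(-3\right) \left(1 + 9\right) = - 4 \left(-3\right) 10 = \left(-1\right) \left(-120\right) = 120$)
$r{\left(-3,5 \right)} L{\left(-8 \right)} = 120 \left(-8\right) = -960$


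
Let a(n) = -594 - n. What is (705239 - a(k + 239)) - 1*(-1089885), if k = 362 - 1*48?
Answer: 1796271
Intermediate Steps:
k = 314 (k = 362 - 48 = 314)
(705239 - a(k + 239)) - 1*(-1089885) = (705239 - (-594 - (314 + 239))) - 1*(-1089885) = (705239 - (-594 - 1*553)) + 1089885 = (705239 - (-594 - 553)) + 1089885 = (705239 - 1*(-1147)) + 1089885 = (705239 + 1147) + 1089885 = 706386 + 1089885 = 1796271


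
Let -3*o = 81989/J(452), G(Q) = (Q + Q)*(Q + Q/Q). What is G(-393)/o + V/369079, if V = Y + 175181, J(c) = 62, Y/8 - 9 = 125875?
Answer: -21054554664511/30260418131 ≈ -695.78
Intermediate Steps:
Y = 1007072 (Y = 72 + 8*125875 = 72 + 1007000 = 1007072)
G(Q) = 2*Q*(1 + Q) (G(Q) = (2*Q)*(Q + 1) = (2*Q)*(1 + Q) = 2*Q*(1 + Q))
V = 1182253 (V = 1007072 + 175181 = 1182253)
o = -81989/186 (o = -81989/(3*62) = -⅓*81989/62 = -81989/186 ≈ -440.80)
G(-393)/o + V/369079 = (2*(-393)*(1 - 393))/(-81989/186) + 1182253/369079 = (2*(-393)*(-392))*(-186/81989) + 1182253*(1/369079) = 308112*(-186/81989) + 1182253/369079 = -57308832/81989 + 1182253/369079 = -21054554664511/30260418131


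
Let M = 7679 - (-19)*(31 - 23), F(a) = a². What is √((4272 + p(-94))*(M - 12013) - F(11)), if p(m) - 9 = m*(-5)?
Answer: I*√19868803 ≈ 4457.4*I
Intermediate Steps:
p(m) = 9 - 5*m (p(m) = 9 + m*(-5) = 9 - 5*m)
M = 7831 (M = 7679 - (-19)*8 = 7679 - 1*(-152) = 7679 + 152 = 7831)
√((4272 + p(-94))*(M - 12013) - F(11)) = √((4272 + (9 - 5*(-94)))*(7831 - 12013) - 1*11²) = √((4272 + (9 + 470))*(-4182) - 1*121) = √((4272 + 479)*(-4182) - 121) = √(4751*(-4182) - 121) = √(-19868682 - 121) = √(-19868803) = I*√19868803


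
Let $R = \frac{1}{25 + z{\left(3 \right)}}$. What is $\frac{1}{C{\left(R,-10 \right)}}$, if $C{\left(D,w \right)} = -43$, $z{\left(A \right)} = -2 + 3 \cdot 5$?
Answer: $- \frac{1}{43} \approx -0.023256$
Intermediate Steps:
$z{\left(A \right)} = 13$ ($z{\left(A \right)} = -2 + 15 = 13$)
$R = \frac{1}{38}$ ($R = \frac{1}{25 + 13} = \frac{1}{38} \approx 0.026316$)
$\frac{1}{C{\left(R,-10 \right)}} = \frac{1}{-43} = - \frac{1}{43}$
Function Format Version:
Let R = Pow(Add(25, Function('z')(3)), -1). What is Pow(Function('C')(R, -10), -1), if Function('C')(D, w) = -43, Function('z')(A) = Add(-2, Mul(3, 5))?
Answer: Rational(-1, 43) ≈ -0.023256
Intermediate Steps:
Function('z')(A) = 13 (Function('z')(A) = Add(-2, 15) = 13)
R = Rational(1, 38) (R = Pow(Add(25, 13), -1) = Pow(38, -1) = Rational(1, 38) ≈ 0.026316)
Pow(Function('C')(R, -10), -1) = Pow(-43, -1) = Rational(-1, 43)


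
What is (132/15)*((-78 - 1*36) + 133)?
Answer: 836/5 ≈ 167.20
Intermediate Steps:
(132/15)*((-78 - 1*36) + 133) = (132*(1/15))*((-78 - 36) + 133) = 44*(-114 + 133)/5 = (44/5)*19 = 836/5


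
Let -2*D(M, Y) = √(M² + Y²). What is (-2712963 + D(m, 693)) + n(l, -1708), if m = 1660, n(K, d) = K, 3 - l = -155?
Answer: -2712805 - √3235849/2 ≈ -2.7137e+6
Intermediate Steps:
l = 158 (l = 3 - 1*(-155) = 3 + 155 = 158)
D(M, Y) = -√(M² + Y²)/2
(-2712963 + D(m, 693)) + n(l, -1708) = (-2712963 - √(1660² + 693²)/2) + 158 = (-2712963 - √(2755600 + 480249)/2) + 158 = (-2712963 - √3235849/2) + 158 = -2712805 - √3235849/2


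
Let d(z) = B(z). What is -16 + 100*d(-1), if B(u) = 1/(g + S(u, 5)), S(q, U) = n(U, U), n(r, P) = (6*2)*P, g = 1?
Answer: -876/61 ≈ -14.361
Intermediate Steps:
n(r, P) = 12*P
S(q, U) = 12*U
B(u) = 1/61 (B(u) = 1/(1 + 12*5) = 1/(1 + 60) = 1/61)
d(z) = 1/61
-16 + 100*d(-1) = -16 + 100*(1/61) = -16 + 100/61 = -876/61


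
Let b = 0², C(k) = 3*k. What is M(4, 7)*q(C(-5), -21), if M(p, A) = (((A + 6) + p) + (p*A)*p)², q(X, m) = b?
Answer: 0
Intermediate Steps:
b = 0
q(X, m) = 0
M(p, A) = (6 + A + p + A*p²)² (M(p, A) = (((6 + A) + p) + (A*p)*p)² = ((6 + A + p) + A*p²)² = (6 + A + p + A*p²)²)
M(4, 7)*q(C(-5), -21) = (6 + 7 + 4 + 7*4²)²*0 = (6 + 7 + 4 + 7*16)²*0 = (6 + 7 + 4 + 112)²*0 = 129²*0 = 16641*0 = 0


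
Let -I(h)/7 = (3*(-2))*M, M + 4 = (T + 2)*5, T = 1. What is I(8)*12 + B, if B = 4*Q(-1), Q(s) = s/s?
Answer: 5548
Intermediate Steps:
M = 11 (M = -4 + (1 + 2)*5 = -4 + 3*5 = -4 + 15 = 11)
Q(s) = 1
I(h) = 462 (I(h) = -7*3*(-2)*11 = -(-42)*11 = -7*(-66) = 462)
B = 4 (B = 4*1 = 4)
I(8)*12 + B = 462*12 + 4 = 5544 + 4 = 5548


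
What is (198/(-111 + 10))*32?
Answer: -6336/101 ≈ -62.733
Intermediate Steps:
(198/(-111 + 10))*32 = (198/(-101))*32 = -1/101*198*32 = -198/101*32 = -6336/101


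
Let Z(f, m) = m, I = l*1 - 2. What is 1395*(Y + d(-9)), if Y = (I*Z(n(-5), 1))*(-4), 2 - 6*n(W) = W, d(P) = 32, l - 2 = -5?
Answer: 72540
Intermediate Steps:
l = -3 (l = 2 - 5 = -3)
n(W) = 1/3 - W/6
I = -5 (I = -3*1 - 2 = -3 - 2 = -5)
Y = 20 (Y = -5*1*(-4) = -5*(-4) = 20)
1395*(Y + d(-9)) = 1395*(20 + 32) = 1395*52 = 72540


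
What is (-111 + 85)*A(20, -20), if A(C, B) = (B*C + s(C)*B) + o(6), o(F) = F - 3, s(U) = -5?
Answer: 7722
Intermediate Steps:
o(F) = -3 + F
A(C, B) = 3 - 5*B + B*C (A(C, B) = (B*C - 5*B) + (-3 + 6) = (-5*B + B*C) + 3 = 3 - 5*B + B*C)
(-111 + 85)*A(20, -20) = (-111 + 85)*(3 - 5*(-20) - 20*20) = -26*(3 + 100 - 400) = -26*(-297) = 7722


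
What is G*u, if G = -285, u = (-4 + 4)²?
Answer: 0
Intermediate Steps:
u = 0 (u = 0² = 0)
G*u = -285*0 = 0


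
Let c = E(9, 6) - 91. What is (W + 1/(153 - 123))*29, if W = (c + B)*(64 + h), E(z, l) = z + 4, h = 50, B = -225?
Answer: -30051511/30 ≈ -1.0017e+6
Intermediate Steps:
E(z, l) = 4 + z
c = -78 (c = (4 + 9) - 91 = 13 - 91 = -78)
W = -34542 (W = (-78 - 225)*(64 + 50) = -303*114 = -34542)
(W + 1/(153 - 123))*29 = (-34542 + 1/(153 - 123))*29 = (-34542 + 1/30)*29 = -1036259/30*29 = -30051511/30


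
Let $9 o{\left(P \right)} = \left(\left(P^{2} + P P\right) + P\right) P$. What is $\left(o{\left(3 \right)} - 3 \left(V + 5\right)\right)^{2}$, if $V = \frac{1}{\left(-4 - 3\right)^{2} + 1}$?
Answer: $\frac{162409}{2500} \approx 64.964$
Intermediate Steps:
$o{\left(P \right)} = \frac{P \left(P + 2 P^{2}\right)}{9}$ ($o{\left(P \right)} = \frac{\left(\left(P^{2} + P P\right) + P\right) P}{9} = \frac{\left(\left(P^{2} + P^{2}\right) + P\right) P}{9} = \frac{\left(2 P^{2} + P\right) P}{9} = \frac{\left(P + 2 P^{2}\right) P}{9} = \frac{P \left(P + 2 P^{2}\right)}{9}$)
$V = \frac{1}{50}$ ($V = \frac{1}{\left(-7\right)^{2} + 1} = \frac{1}{49 + 1} = \frac{1}{50} \approx 0.02$)
$\left(o{\left(3 \right)} - 3 \left(V + 5\right)\right)^{2} = \left(\frac{3^{2} \left(1 + 2 \cdot 3\right)}{9} - 3 \left(\frac{1}{50} + 5\right)\right)^{2} = \left(\frac{1}{9} \cdot 9 \left(1 + 6\right) - \frac{753}{50}\right)^{2} = \left(\frac{1}{9} \cdot 9 \cdot 7 - \frac{753}{50}\right)^{2} = \left(7 - \frac{753}{50}\right)^{2} = \left(- \frac{403}{50}\right)^{2} = \frac{162409}{2500}$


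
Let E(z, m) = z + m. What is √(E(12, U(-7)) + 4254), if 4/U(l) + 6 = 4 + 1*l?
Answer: √38390/3 ≈ 65.311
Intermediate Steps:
U(l) = 4/(-2 + l) (U(l) = 4/(-6 + (4 + 1*l)) = 4/(-6 + (4 + l)) = 4/(-2 + l))
E(z, m) = m + z
√(E(12, U(-7)) + 4254) = √((4/(-2 - 7) + 12) + 4254) = √((4/(-9) + 12) + 4254) = √((4*(-⅑) + 12) + 4254) = √((-4/9 + 12) + 4254) = √(104/9 + 4254) = √(38390/9) = √38390/3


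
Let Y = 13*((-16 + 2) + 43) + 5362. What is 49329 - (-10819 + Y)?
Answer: 54409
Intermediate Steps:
Y = 5739 (Y = 13*(-14 + 43) + 5362 = 13*29 + 5362 = 377 + 5362 = 5739)
49329 - (-10819 + Y) = 49329 - (-10819 + 5739) = 49329 - 1*(-5080) = 49329 + 5080 = 54409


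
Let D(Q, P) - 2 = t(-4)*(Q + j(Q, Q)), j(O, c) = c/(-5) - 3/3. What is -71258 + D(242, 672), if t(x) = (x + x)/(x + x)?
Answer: -355317/5 ≈ -71063.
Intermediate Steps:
j(O, c) = -1 - c/5 (j(O, c) = c*(-⅕) - 3*⅓ = -c/5 - 1 = -1 - c/5)
t(x) = 1 (t(x) = (2*x)/((2*x)) = (2*x)*(1/(2*x)) = 1)
D(Q, P) = 1 + 4*Q/5 (D(Q, P) = 2 + 1*(Q + (-1 - Q/5)) = 2 + 1*(-1 + 4*Q/5) = 2 + (-1 + 4*Q/5) = 1 + 4*Q/5)
-71258 + D(242, 672) = -71258 + (1 + (⅘)*242) = -71258 + (1 + 968/5) = -71258 + 973/5 = -355317/5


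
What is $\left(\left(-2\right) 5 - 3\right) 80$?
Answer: $-1040$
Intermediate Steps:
$\left(\left(-2\right) 5 - 3\right) 80 = \left(-10 - 3\right) 80 = \left(-13\right) 80 = -1040$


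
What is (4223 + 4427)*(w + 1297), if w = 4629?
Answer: 51259900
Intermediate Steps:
(4223 + 4427)*(w + 1297) = (4223 + 4427)*(4629 + 1297) = 8650*5926 = 51259900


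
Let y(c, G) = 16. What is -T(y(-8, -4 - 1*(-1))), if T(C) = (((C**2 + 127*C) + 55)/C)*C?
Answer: -2343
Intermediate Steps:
T(C) = 55 + C**2 + 127*C (T(C) = ((55 + C**2 + 127*C)/C)*C = 55 + C**2 + 127*C)
-T(y(-8, -4 - 1*(-1))) = -(55 + 16**2 + 127*16) = -(55 + 256 + 2032) = -1*2343 = -2343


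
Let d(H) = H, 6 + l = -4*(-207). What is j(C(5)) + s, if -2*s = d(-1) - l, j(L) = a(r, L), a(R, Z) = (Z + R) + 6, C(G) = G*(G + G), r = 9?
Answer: 953/2 ≈ 476.50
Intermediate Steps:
l = 822 (l = -6 - 4*(-207) = -6 + 828 = 822)
C(G) = 2*G² (C(G) = G*(2*G) = 2*G²)
a(R, Z) = 6 + R + Z (a(R, Z) = (R + Z) + 6 = 6 + R + Z)
j(L) = 15 + L (j(L) = 6 + 9 + L = 15 + L)
s = 823/2 (s = -(-1 - 1*822)/2 = -(-1 - 822)/2 = -½*(-823) = 823/2 ≈ 411.50)
j(C(5)) + s = (15 + 2*5²) + 823/2 = (15 + 2*25) + 823/2 = (15 + 50) + 823/2 = 65 + 823/2 = 953/2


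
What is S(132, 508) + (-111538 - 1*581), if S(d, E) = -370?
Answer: -112489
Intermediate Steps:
S(132, 508) + (-111538 - 1*581) = -370 + (-111538 - 1*581) = -370 + (-111538 - 581) = -370 - 112119 = -112489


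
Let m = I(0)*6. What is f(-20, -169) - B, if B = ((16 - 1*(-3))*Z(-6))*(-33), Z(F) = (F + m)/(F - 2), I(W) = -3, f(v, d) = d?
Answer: 1712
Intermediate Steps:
m = -18 (m = -3*6 = -18)
Z(F) = (-18 + F)/(-2 + F) (Z(F) = (F - 18)/(F - 2) = (-18 + F)/(-2 + F))
B = -1881 (B = ((16 - 1*(-3))*((-18 - 6)/(-2 - 6)))*(-33) = ((16 + 3)*(-24/(-8)))*(-33) = (19*(-⅛*(-24)))*(-33) = (19*3)*(-33) = 57*(-33) = -1881)
f(-20, -169) - B = -169 - 1*(-1881) = -169 + 1881 = 1712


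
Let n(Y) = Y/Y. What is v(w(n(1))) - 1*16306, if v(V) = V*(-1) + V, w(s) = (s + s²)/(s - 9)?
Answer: -16306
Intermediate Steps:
n(Y) = 1
w(s) = (s + s²)/(-9 + s)
v(V) = 0 (v(V) = -V + V = 0)
v(w(n(1))) - 1*16306 = 0 - 1*16306 = 0 - 16306 = -16306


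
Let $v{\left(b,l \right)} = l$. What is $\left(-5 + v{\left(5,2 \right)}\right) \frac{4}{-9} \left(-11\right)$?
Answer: $- \frac{44}{3} \approx -14.667$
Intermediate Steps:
$\left(-5 + v{\left(5,2 \right)}\right) \frac{4}{-9} \left(-11\right) = \left(-5 + 2\right) \frac{4}{-9} \left(-11\right) = - 3 \cdot 4 \left(- \frac{1}{9}\right) \left(-11\right) = \left(-3\right) \left(- \frac{4}{9}\right) \left(-11\right) = \frac{4}{3} \left(-11\right) = - \frac{44}{3}$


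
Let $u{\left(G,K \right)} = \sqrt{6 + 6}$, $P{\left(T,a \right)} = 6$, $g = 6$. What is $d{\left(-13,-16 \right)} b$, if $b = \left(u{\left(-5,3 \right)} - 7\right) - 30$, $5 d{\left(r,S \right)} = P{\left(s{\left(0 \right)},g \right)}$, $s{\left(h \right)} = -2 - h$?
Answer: $- \frac{222}{5} + \frac{12 \sqrt{3}}{5} \approx -40.243$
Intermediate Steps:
$d{\left(r,S \right)} = \frac{6}{5}$ ($d{\left(r,S \right)} = \frac{1}{5} \cdot 6 = \frac{6}{5}$)
$u{\left(G,K \right)} = 2 \sqrt{3}$ ($u{\left(G,K \right)} = \sqrt{12} = 2 \sqrt{3}$)
$b = -37 + 2 \sqrt{3}$ ($b = \left(2 \sqrt{3} - 7\right) - 30 = \left(-7 + 2 \sqrt{3}\right) - 30 = -37 + 2 \sqrt{3} \approx -33.536$)
$d{\left(-13,-16 \right)} b = \frac{6 \left(-37 + 2 \sqrt{3}\right)}{5} = - \frac{222}{5} + \frac{12 \sqrt{3}}{5}$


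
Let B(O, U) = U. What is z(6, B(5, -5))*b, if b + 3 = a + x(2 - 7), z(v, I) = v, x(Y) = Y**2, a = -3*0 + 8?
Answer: 180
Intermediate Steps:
a = 8 (a = 0 + 8 = 8)
b = 30 (b = -3 + (8 + (2 - 7)**2) = -3 + (8 + (-5)**2) = -3 + (8 + 25) = -3 + 33 = 30)
z(6, B(5, -5))*b = 6*30 = 180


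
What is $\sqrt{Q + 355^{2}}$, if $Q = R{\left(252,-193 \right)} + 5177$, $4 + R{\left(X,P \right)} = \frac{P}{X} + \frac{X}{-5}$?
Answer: $\frac{\sqrt{5783575385}}{210} \approx 362.14$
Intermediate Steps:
$R{\left(X,P \right)} = -4 - \frac{X}{5} + \frac{P}{X}$ ($R{\left(X,P \right)} = -4 + \left(\frac{P}{X} + \frac{X}{-5}\right) = -4 + \left(\frac{P}{X} + X \left(- \frac{1}{5}\right)\right) = -4 + \left(\frac{P}{X} - \frac{X}{5}\right) = -4 + \left(- \frac{X}{5} + \frac{P}{X}\right) = -4 - \frac{X}{5} + \frac{P}{X}$)
$Q = \frac{6453511}{1260}$ ($Q = \left(-4 - \frac{252}{5} - \frac{193}{252}\right) + 5177 = - \frac{69509}{1260} + 5177 = \frac{6453511}{1260} \approx 5121.8$)
$\sqrt{Q + 355^{2}} = \sqrt{\frac{6453511}{1260} + 355^{2}} = \sqrt{\frac{6453511}{1260} + 126025} = \sqrt{\frac{165245011}{1260}} = \frac{\sqrt{5783575385}}{210}$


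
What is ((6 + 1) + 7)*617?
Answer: 8638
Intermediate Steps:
((6 + 1) + 7)*617 = (7 + 7)*617 = 14*617 = 8638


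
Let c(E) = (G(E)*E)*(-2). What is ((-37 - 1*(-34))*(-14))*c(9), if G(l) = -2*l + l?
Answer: 6804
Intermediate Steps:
G(l) = -l
c(E) = 2*E**2 (c(E) = ((-E)*E)*(-2) = -E**2*(-2) = 2*E**2)
((-37 - 1*(-34))*(-14))*c(9) = ((-37 - 1*(-34))*(-14))*(2*9**2) = ((-37 + 34)*(-14))*(2*81) = -3*(-14)*162 = 42*162 = 6804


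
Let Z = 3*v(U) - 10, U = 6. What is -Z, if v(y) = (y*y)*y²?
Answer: -3878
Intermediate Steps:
v(y) = y⁴ (v(y) = y²*y² = y⁴)
Z = 3878 (Z = 3*6⁴ - 10 = 3*1296 - 10 = 3888 - 10 = 3878)
-Z = -1*3878 = -3878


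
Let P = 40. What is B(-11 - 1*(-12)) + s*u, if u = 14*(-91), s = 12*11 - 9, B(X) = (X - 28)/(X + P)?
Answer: -6424809/41 ≈ -1.5670e+5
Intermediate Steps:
B(X) = (-28 + X)/(40 + X) (B(X) = (X - 28)/(X + 40) = (-28 + X)/(40 + X))
s = 123 (s = 132 - 9 = 123)
u = -1274
B(-11 - 1*(-12)) + s*u = (-28 + (-11 - 1*(-12)))/(40 + (-11 - 1*(-12))) + 123*(-1274) = (-28 + (-11 + 12))/(40 + (-11 + 12)) - 156702 = (-28 + 1)/(40 + 1) - 156702 = -27/41 - 156702 = -6424809/41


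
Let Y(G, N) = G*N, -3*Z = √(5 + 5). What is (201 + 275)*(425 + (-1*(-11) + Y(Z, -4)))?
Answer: 207536 + 1904*√10/3 ≈ 2.0954e+5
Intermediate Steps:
Z = -√10/3 (Z = -√(5 + 5)/3 = -√10/3 ≈ -1.0541)
(201 + 275)*(425 + (-1*(-11) + Y(Z, -4))) = (201 + 275)*(425 + (-1*(-11) - √10/3*(-4))) = 476*(425 + (11 + 4*√10/3)) = 476*(436 + 4*√10/3) = 207536 + 1904*√10/3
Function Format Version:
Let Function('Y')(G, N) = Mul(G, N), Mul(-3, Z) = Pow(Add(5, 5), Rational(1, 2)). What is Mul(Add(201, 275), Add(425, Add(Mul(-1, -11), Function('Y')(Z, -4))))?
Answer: Add(207536, Mul(Rational(1904, 3), Pow(10, Rational(1, 2)))) ≈ 2.0954e+5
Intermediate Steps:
Z = Mul(Rational(-1, 3), Pow(10, Rational(1, 2))) (Z = Mul(Rational(-1, 3), Pow(Add(5, 5), Rational(1, 2))) = Mul(Rational(-1, 3), Pow(10, Rational(1, 2))) ≈ -1.0541)
Mul(Add(201, 275), Add(425, Add(Mul(-1, -11), Function('Y')(Z, -4)))) = Mul(Add(201, 275), Add(425, Add(Mul(-1, -11), Mul(Mul(Rational(-1, 3), Pow(10, Rational(1, 2))), -4)))) = Mul(476, Add(425, Add(11, Mul(Rational(4, 3), Pow(10, Rational(1, 2)))))) = Mul(476, Add(436, Mul(Rational(4, 3), Pow(10, Rational(1, 2))))) = Add(207536, Mul(Rational(1904, 3), Pow(10, Rational(1, 2))))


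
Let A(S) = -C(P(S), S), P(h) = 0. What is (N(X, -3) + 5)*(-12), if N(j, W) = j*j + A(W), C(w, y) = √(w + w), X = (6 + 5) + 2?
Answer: -2088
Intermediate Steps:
X = 13 (X = 11 + 2 = 13)
C(w, y) = √2*√w (C(w, y) = √(2*w) = √2*√w)
A(S) = 0 (A(S) = -√2*√0 = -√2*0 = -1*0 = 0)
N(j, W) = j² (N(j, W) = j*j + 0 = j² + 0 = j²)
(N(X, -3) + 5)*(-12) = (13² + 5)*(-12) = (169 + 5)*(-12) = 174*(-12) = -2088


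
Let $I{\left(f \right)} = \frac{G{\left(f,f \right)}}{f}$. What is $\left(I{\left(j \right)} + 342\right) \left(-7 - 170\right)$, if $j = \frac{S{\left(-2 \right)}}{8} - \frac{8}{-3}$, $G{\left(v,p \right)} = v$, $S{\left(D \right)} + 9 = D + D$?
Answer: $-60711$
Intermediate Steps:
$S{\left(D \right)} = -9 + 2 D$ ($S{\left(D \right)} = -9 + \left(D + D\right) = -9 + 2 D$)
$j = \frac{25}{24}$ ($j = \frac{-9 + 2 \left(-2\right)}{8} - \frac{8}{-3} = \left(-9 - 4\right) \frac{1}{8} - - \frac{8}{3} = \left(-13\right) \frac{1}{8} + \frac{8}{3} = - \frac{13}{8} + \frac{8}{3} = \frac{25}{24} \approx 1.0417$)
$I{\left(f \right)} = 1$ ($I{\left(f \right)} = \frac{f}{f} = 1$)
$\left(I{\left(j \right)} + 342\right) \left(-7 - 170\right) = \left(1 + 342\right) \left(-7 - 170\right) = 343 \left(-177\right) = -60711$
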